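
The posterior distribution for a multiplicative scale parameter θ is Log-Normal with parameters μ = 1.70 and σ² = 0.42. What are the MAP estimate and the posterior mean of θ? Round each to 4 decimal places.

Mode = exp(μ − σ²) = exp(1.28) = 3.5966.
Mean = exp(μ + σ²/2) = exp(1.910) = 6.7531.
Right-skewed posterior ⇒ mode < mean.

MAP = 3.5966; posterior mean = 6.7531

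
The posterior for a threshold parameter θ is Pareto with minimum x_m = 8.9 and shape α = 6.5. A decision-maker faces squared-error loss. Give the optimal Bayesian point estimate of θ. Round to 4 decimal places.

10.5182

The Pareto density is strictly decreasing on [x_m, ∞), so the mode is x_m = 8.9000.
Mean = α·x_m/(α−1) = 6.5·8.9/5.5 = 10.5182.
Squared-error loss ⇒ the optimal estimator is the posterior mean.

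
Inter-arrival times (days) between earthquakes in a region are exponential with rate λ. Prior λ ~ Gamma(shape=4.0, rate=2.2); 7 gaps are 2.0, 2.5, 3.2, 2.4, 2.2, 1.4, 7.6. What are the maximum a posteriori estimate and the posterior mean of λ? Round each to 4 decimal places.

MAP = 0.4255; posterior mean = 0.4681

Σ times = 21.3. Posterior: Gamma(shape = 4.0+7 = 11.0, rate = 2.2+21.3 = 23.5).
Mode = (α−1)/β = 10.0/23.5 = 0.4255.
Mean = α/β = 11.0/23.5 = 0.4681.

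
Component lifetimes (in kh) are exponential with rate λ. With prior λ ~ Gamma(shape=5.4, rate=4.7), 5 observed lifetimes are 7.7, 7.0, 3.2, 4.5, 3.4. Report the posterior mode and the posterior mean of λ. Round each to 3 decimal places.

Σ times = 25.8. Posterior: Gamma(shape = 5.4+5 = 10.4, rate = 4.7+25.8 = 30.5).
Mode = (α−1)/β = 9.4/30.5 = 0.308.
Mean = α/β = 10.4/30.5 = 0.341.

MAP: 0.308. Posterior mean: 0.341.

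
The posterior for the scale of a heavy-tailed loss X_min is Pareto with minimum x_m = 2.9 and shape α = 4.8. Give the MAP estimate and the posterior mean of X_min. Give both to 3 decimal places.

The Pareto density is strictly decreasing on [x_m, ∞), so the mode is x_m = 2.900.
Mean = α·x_m/(α−1) = 4.8·2.9/3.8 = 3.663.

MAP: 2.900. Posterior mean: 3.663.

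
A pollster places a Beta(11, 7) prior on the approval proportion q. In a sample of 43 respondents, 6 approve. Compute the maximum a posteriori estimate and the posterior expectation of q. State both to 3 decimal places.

MAP = 0.271; posterior mean = 0.279

Posterior: Beta(11+6, 7+37) = Beta(17, 44).
Mode = (17−1)/(17+44−2) = 16/59 = 0.271.
Mean = 17/(17+44) = 17/61 = 0.279.
The mean is pulled above the mode by the posterior's right skew.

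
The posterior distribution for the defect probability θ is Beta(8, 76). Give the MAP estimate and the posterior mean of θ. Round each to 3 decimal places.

MAP = 0.085, posterior mean = 0.095

Mode = (8−1)/(8+76−2) = 7/82 = 0.085.
Mean = 8/(8+76) = 8/84 = 0.095.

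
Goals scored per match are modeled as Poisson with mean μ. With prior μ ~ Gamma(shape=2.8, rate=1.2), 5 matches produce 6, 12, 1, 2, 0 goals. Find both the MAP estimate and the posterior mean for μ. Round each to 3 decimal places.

Σ counts = 21. Posterior: Gamma(shape = 2.8+21 = 23.8, rate = 1.2+5 = 6.2).
Mode = (α−1)/β = 22.8/6.2 = 3.677.
Mean = α/β = 23.8/6.2 = 3.839.

MAP = 3.677, posterior mean = 3.839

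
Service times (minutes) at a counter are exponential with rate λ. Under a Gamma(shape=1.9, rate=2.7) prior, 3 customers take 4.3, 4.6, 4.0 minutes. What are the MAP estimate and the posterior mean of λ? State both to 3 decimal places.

Σ times = 12.9. Posterior: Gamma(shape = 1.9+3 = 4.9, rate = 2.7+12.9 = 15.6).
Mode = (α−1)/β = 3.9/15.6 = 0.250.
Mean = α/β = 4.9/15.6 = 0.314.
The mean is pulled above the mode by the posterior's right skew.

MAP = 0.250, posterior mean = 0.314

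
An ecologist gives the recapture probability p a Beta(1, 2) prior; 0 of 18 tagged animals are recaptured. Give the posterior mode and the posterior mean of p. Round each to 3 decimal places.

p_MAP = 0.000, E[p|data] = 0.048

Posterior: Beta(1+0, 2+18) = Beta(1, 20).
Since α = 1 ≤ 1 and β > 1, the Beta density is monotone decreasing on [0,1]; the mode is at 0.
Mean = 1/(1+20) = 0.048.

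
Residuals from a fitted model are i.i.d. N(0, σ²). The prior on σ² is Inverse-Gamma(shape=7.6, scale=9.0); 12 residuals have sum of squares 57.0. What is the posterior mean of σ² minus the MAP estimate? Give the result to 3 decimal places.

Posterior: Inverse-Gamma(shape = 7.6+12/2 = 13.6, scale = 9.0+57.0/2 = 37.5).
Mode = β/(α+1) = 37.5/14.6 = 2.568.
Mean = β/(α−1) = 37.5/12.6 = 2.976.
Difference = 2.976 − 2.568 = 0.408.
The posterior is right-skewed, so the mean exceeds the mode.

0.408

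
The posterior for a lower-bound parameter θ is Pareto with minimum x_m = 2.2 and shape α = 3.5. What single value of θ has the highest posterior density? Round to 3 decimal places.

The Pareto density is strictly decreasing on [x_m, ∞), so the mode is x_m = 2.200.
Mean = α·x_m/(α−1) = 3.5·2.2/2.5 = 3.080.
This is the posterior mode — the MAP estimate.

2.200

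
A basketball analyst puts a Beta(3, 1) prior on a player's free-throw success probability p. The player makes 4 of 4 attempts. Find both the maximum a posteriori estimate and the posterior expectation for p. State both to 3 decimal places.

maximum a posteriori estimate = 1.000, posterior expectation = 0.875

Posterior: Beta(3+4, 1+0) = Beta(7, 1).
Since β = 1 ≤ 1 and α > 1, the Beta density is monotone increasing on [0,1]; the mode is at 1.
Mean = 7/(7+1) = 0.875.
The posterior is left-skewed, so the mode exceeds the mean.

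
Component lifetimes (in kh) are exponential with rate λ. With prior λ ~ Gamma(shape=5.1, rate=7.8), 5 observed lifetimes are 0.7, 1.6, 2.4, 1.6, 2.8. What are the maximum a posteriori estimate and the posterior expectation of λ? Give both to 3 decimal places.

Σ times = 9.1. Posterior: Gamma(shape = 5.1+5 = 10.1, rate = 7.8+9.1 = 16.9).
Mode = (α−1)/β = 9.1/16.9 = 0.538.
Mean = α/β = 10.1/16.9 = 0.598.

MAP: 0.538. Posterior mean: 0.598.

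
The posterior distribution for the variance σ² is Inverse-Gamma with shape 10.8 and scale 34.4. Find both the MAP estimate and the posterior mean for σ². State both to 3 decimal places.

MAP: 2.915. Posterior mean: 3.510.

Mode = β/(α+1) = 34.4/11.8 = 2.915.
Mean = β/(α−1) = 34.4/9.8 = 3.510.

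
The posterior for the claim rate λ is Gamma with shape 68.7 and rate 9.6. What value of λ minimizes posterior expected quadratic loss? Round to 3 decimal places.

7.156

Mode = (α−1)/β = 67.7/9.6 = 7.052.
Mean = α/β = 68.7/9.6 = 7.156.
Quadratic loss ⇒ the optimal estimator is the posterior mean.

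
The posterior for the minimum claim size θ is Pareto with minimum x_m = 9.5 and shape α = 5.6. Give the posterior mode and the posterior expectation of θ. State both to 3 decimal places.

MAP = 9.500; posterior mean = 11.565

The Pareto density is strictly decreasing on [x_m, ∞), so the mode is x_m = 9.500.
Mean = α·x_m/(α−1) = 5.6·9.5/4.6 = 11.565.
The mean is pulled above the mode by the posterior's right skew.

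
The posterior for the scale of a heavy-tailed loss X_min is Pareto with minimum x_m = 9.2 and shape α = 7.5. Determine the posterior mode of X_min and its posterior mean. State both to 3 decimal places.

The Pareto density is strictly decreasing on [x_m, ∞), so the mode is x_m = 9.200.
Mean = α·x_m/(α−1) = 7.5·9.2/6.5 = 10.615.

MAP = 9.200; posterior mean = 10.615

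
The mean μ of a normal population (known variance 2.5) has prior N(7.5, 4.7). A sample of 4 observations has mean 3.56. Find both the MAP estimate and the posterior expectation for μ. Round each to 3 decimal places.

Posterior for μ is Normal. Precision-weighted mean: (1/4.7·7.5 + 4/2.5·3.56) / (1/4.7 + 4/2.5) = 4.022.
A Normal posterior is symmetric, so mode = mean.

MAP = 4.022, posterior mean = 4.022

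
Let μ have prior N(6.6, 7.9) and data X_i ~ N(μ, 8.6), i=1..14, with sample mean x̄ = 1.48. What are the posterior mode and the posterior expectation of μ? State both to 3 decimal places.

Posterior for μ is Normal. Precision-weighted mean: (1/7.9·6.6 + 14/8.6·1.48) / (1/7.9 + 14/8.6) = 1.849.
A Normal posterior is symmetric, so mode = mean.

μ_MAP = 1.849, E[μ|data] = 1.849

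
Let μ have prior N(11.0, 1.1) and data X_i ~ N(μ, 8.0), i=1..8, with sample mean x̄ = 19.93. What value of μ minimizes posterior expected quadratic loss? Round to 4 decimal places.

15.6776

Posterior for μ is Normal. Precision-weighted mean: (1/1.1·11.0 + 8/8.0·19.93) / (1/1.1 + 8/8.0) = 15.6776.
A Normal posterior is symmetric, so mode = mean.
Quadratic loss ⇒ the optimal estimator is the posterior mean.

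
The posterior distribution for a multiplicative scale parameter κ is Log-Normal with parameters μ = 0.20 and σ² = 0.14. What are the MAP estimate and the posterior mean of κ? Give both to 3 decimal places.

κ_MAP = 1.062, E[κ|data] = 1.310

Mode = exp(μ − σ²) = exp(0.06) = 1.062.
Mean = exp(μ + σ²/2) = exp(0.270) = 1.310.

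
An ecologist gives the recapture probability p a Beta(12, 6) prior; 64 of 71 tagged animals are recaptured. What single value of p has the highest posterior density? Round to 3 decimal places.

Posterior: Beta(12+64, 6+7) = Beta(76, 13).
Mode = (76−1)/(76+13−2) = 75/87 = 0.862.
Mean = 76/(76+13) = 76/89 = 0.854.
This is the posterior mode — the MAP estimate.

0.862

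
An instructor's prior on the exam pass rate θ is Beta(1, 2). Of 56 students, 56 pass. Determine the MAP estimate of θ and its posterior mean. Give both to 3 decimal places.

Posterior: Beta(1+56, 2+0) = Beta(57, 2).
Mode = (57−1)/(57+2−2) = 56/57 = 0.982.
Mean = 57/(57+2) = 57/59 = 0.966.

θ_MAP = 0.982, E[θ|data] = 0.966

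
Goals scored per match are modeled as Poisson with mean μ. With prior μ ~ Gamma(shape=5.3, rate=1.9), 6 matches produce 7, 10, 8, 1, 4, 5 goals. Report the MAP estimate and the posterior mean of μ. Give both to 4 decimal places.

Σ counts = 35. Posterior: Gamma(shape = 5.3+35 = 40.3, rate = 1.9+6 = 7.9).
Mode = (α−1)/β = 39.3/7.9 = 4.9747.
Mean = α/β = 40.3/7.9 = 5.1013.
The mean is pulled above the mode by the posterior's right skew.

MAP estimate = 4.9747, posterior mean = 5.1013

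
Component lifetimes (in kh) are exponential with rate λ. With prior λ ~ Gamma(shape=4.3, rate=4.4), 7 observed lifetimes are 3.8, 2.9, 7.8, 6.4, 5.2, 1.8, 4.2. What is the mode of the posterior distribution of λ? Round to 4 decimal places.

Σ times = 32.1. Posterior: Gamma(shape = 4.3+7 = 11.3, rate = 4.4+32.1 = 36.5).
Mode = (α−1)/β = 10.3/36.5 = 0.2822.
Mean = α/β = 11.3/36.5 = 0.3096.
This is the posterior mode — the MAP estimate.

0.2822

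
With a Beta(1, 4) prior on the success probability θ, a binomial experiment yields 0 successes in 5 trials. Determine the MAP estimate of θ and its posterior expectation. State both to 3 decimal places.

Posterior: Beta(1+0, 4+5) = Beta(1, 9).
Since α = 1 ≤ 1 and β > 1, the Beta density is monotone decreasing on [0,1]; the mode is at 0.
Mean = 1/(1+9) = 0.100.

MAP = 0.000, posterior mean = 0.100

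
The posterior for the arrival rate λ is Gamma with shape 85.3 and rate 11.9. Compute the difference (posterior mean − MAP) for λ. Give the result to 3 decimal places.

0.084

Mode = (α−1)/β = 84.3/11.9 = 7.084.
Mean = α/β = 85.3/11.9 = 7.168.
Difference = 7.168 − 7.084 = 0.084.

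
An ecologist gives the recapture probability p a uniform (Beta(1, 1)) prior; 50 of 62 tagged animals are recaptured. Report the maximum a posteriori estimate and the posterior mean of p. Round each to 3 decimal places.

Posterior: Beta(1+50, 1+12) = Beta(51, 13).
Mode = (51−1)/(51+13−2) = 50/62 = 0.806.
With a flat prior the MAP equals the MLE, 50/62.
Mean = 51/(51+13) = 51/64 = 0.797.
Left-skewed posterior ⇒ mean < mode.

p_MAP = 0.806, E[p|data] = 0.797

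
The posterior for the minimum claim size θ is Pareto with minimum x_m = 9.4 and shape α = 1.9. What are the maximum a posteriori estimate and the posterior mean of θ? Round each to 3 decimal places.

maximum a posteriori estimate = 9.400, posterior mean = 19.844

The Pareto density is strictly decreasing on [x_m, ∞), so the mode is x_m = 9.400.
Mean = α·x_m/(α−1) = 1.9·9.4/0.9 = 19.844.
The mean is pulled above the mode by the posterior's right skew.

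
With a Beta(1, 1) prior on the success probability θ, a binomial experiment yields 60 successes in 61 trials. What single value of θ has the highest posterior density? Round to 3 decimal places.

0.984

Posterior: Beta(1+60, 1+1) = Beta(61, 2).
Mode = (61−1)/(61+2−2) = 60/61 = 0.984.
With a flat prior the MAP equals the MLE, 60/61.
Mean = 61/(61+2) = 61/63 = 0.968.
This is the posterior mode — the MAP estimate.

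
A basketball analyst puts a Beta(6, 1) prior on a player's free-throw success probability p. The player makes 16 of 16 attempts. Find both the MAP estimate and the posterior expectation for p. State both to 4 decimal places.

MAP = 1.0000; posterior mean = 0.9565

Posterior: Beta(6+16, 1+0) = Beta(22, 1).
Since β = 1 ≤ 1 and α > 1, the Beta density is monotone increasing on [0,1]; the mode is at 1.
Mean = 22/(22+1) = 0.9565.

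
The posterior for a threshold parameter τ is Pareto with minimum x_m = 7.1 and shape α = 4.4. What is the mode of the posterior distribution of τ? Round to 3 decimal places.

7.100

The Pareto density is strictly decreasing on [x_m, ∞), so the mode is x_m = 7.100.
Mean = α·x_m/(α−1) = 4.4·7.1/3.4 = 9.188.
This is the posterior mode — the MAP estimate.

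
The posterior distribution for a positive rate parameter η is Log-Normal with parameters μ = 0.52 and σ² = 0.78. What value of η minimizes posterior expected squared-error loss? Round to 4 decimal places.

Mode = exp(μ − σ²) = exp(-0.26) = 0.7711.
Mean = exp(μ + σ²/2) = exp(0.910) = 2.4843.
Squared-error loss ⇒ the optimal estimator is the posterior mean.

2.4843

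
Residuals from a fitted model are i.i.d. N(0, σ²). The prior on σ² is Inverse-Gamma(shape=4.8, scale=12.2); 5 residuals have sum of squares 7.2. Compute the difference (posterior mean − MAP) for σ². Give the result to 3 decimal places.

Posterior: Inverse-Gamma(shape = 4.8+5/2 = 7.3, scale = 12.2+7.2/2 = 15.8).
Mode = β/(α+1) = 15.8/8.3 = 1.904.
Mean = β/(α−1) = 15.8/6.3 = 2.508.
Difference = 2.508 − 1.904 = 0.604.

0.604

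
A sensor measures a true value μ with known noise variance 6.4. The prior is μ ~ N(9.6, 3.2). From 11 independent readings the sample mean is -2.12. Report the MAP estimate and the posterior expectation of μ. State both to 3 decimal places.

MAP = -0.317, posterior mean = -0.317

Posterior for μ is Normal. Precision-weighted mean: (1/3.2·9.6 + 11/6.4·-2.12) / (1/3.2 + 11/6.4) = -0.317.
A Normal posterior is symmetric, so mode = mean.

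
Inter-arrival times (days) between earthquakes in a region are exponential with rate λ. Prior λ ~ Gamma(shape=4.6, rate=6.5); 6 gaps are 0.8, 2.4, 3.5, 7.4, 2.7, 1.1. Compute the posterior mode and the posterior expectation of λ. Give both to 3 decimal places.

MAP: 0.393. Posterior mean: 0.434.

Σ times = 17.9. Posterior: Gamma(shape = 4.6+6 = 10.6, rate = 6.5+17.9 = 24.4).
Mode = (α−1)/β = 9.6/24.4 = 0.393.
Mean = α/β = 10.6/24.4 = 0.434.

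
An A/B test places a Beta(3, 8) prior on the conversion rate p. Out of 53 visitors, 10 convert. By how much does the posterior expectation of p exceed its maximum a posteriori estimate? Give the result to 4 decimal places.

Posterior: Beta(3+10, 8+43) = Beta(13, 51).
Mode = (13−1)/(13+51−2) = 12/62 = 0.1935.
Mean = 13/(13+51) = 13/64 = 0.2031.
Difference = 0.2031 − 0.1935 = 0.0096.

0.0096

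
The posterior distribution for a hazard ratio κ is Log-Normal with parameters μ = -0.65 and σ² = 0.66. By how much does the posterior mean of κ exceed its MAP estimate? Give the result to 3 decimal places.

0.456

Mode = exp(μ − σ²) = exp(-1.31) = 0.270.
Mean = exp(μ + σ²/2) = exp(-0.320) = 0.726.
Difference = 0.726 − 0.270 = 0.456.
Mean > mode: the posterior has a right tail.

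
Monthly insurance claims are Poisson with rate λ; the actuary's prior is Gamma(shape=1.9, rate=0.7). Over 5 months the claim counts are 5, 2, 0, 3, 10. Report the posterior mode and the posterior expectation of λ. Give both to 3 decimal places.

posterior mode = 3.667, posterior expectation = 3.842

Σ counts = 20. Posterior: Gamma(shape = 1.9+20 = 21.9, rate = 0.7+5 = 5.7).
Mode = (α−1)/β = 20.9/5.7 = 3.667.
Mean = α/β = 21.9/5.7 = 3.842.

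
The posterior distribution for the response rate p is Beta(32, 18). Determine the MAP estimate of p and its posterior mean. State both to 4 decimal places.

Mode = (32−1)/(32+18−2) = 31/48 = 0.6458.
Mean = 32/(32+18) = 32/50 = 0.6400.

p_MAP = 0.6458, E[p|data] = 0.6400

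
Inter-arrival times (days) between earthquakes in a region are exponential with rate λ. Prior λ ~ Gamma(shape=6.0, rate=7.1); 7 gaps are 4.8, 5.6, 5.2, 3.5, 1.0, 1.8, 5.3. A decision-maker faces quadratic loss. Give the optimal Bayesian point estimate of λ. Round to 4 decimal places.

0.3790

Σ times = 27.2. Posterior: Gamma(shape = 6.0+7 = 13.0, rate = 7.1+27.2 = 34.3).
Mode = (α−1)/β = 12.0/34.3 = 0.3499.
Mean = α/β = 13.0/34.3 = 0.3790.
Quadratic loss ⇒ the optimal estimator is the posterior mean.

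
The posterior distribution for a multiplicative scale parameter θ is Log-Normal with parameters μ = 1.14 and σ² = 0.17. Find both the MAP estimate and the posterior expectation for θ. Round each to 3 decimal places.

MAP estimate = 2.638, posterior expectation = 3.404

Mode = exp(μ − σ²) = exp(0.97) = 2.638.
Mean = exp(μ + σ²/2) = exp(1.225) = 3.404.
Mean > mode: the posterior has a right tail.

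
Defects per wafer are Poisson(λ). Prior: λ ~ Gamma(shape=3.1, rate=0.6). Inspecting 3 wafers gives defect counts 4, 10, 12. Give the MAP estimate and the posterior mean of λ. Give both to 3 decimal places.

λ_MAP = 7.806, E[λ|data] = 8.083

Σ counts = 26. Posterior: Gamma(shape = 3.1+26 = 29.1, rate = 0.6+3 = 3.6).
Mode = (α−1)/β = 28.1/3.6 = 7.806.
Mean = α/β = 29.1/3.6 = 8.083.
The posterior is right-skewed, so the mean exceeds the mode.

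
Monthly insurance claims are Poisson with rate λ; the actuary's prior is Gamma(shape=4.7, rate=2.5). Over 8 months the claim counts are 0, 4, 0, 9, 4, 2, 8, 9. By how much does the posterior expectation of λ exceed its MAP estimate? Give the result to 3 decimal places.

Σ counts = 36. Posterior: Gamma(shape = 4.7+36 = 40.7, rate = 2.5+8 = 10.5).
Mode = (α−1)/β = 39.7/10.5 = 3.781.
Mean = α/β = 40.7/10.5 = 3.876.
Difference = 3.876 − 3.781 = 0.095.
Mean > mode: the posterior has a right tail.

0.095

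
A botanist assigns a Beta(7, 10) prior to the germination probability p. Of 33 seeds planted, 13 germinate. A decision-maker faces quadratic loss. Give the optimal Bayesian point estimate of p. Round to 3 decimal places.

0.400

Posterior: Beta(7+13, 10+20) = Beta(20, 30).
Mode = (20−1)/(20+30−2) = 19/48 = 0.396.
Mean = 20/(20+30) = 20/50 = 0.400.
Quadratic loss ⇒ the optimal estimator is the posterior mean.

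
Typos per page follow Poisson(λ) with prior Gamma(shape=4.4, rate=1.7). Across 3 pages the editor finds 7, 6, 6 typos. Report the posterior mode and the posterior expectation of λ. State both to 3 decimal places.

Σ counts = 19. Posterior: Gamma(shape = 4.4+19 = 23.4, rate = 1.7+3 = 4.7).
Mode = (α−1)/β = 22.4/4.7 = 4.766.
Mean = α/β = 23.4/4.7 = 4.979.

MAP: 4.766. Posterior mean: 4.979.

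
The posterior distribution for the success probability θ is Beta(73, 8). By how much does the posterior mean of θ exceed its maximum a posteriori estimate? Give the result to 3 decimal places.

-0.010

Mode = (73−1)/(73+8−2) = 72/79 = 0.911.
Mean = 73/(73+8) = 73/81 = 0.901.
Difference = 0.901 − 0.911 = -0.010.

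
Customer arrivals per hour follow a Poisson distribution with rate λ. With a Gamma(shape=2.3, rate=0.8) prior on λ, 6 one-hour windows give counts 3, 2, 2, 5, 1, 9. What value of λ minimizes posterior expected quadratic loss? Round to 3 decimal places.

Σ counts = 22. Posterior: Gamma(shape = 2.3+22 = 24.3, rate = 0.8+6 = 6.8).
Mode = (α−1)/β = 23.3/6.8 = 3.426.
Mean = α/β = 24.3/6.8 = 3.574.
Quadratic loss ⇒ the optimal estimator is the posterior mean.

3.574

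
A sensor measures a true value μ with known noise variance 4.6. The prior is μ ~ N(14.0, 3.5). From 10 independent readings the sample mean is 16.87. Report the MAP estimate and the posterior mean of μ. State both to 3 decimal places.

MAP estimate = 16.537, posterior mean = 16.537

Posterior for μ is Normal. Precision-weighted mean: (1/3.5·14.0 + 10/4.6·16.87) / (1/3.5 + 10/4.6) = 16.537.
A Normal posterior is symmetric, so mode = mean.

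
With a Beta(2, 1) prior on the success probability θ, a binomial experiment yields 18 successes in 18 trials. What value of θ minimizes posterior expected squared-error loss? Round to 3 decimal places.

Posterior: Beta(2+18, 1+0) = Beta(20, 1).
Since β = 1 ≤ 1 and α > 1, the Beta density is monotone increasing on [0,1]; the mode is at 1.
Mean = 20/(20+1) = 0.952.
Squared-error loss ⇒ the optimal estimator is the posterior mean.

0.952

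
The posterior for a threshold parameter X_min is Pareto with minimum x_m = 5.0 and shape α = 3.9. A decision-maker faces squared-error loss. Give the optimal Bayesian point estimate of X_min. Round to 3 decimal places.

The Pareto density is strictly decreasing on [x_m, ∞), so the mode is x_m = 5.000.
Mean = α·x_m/(α−1) = 3.9·5.0/2.9 = 6.724.
Squared-error loss ⇒ the optimal estimator is the posterior mean.

6.724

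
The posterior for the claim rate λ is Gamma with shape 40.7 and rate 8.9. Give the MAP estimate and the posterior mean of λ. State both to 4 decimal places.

MAP = 4.4607, posterior mean = 4.5730

Mode = (α−1)/β = 39.7/8.9 = 4.4607.
Mean = α/β = 40.7/8.9 = 4.5730.
Mean > mode: the posterior has a right tail.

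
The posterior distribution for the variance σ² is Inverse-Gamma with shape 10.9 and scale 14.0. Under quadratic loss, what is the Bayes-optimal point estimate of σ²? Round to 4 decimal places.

Mode = β/(α+1) = 14.0/11.9 = 1.1765.
Mean = β/(α−1) = 14.0/9.9 = 1.4141.
Quadratic loss ⇒ the optimal estimator is the posterior mean.

1.4141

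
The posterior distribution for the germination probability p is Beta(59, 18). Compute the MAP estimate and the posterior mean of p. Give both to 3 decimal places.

Mode = (59−1)/(59+18−2) = 58/75 = 0.773.
Mean = 59/(59+18) = 59/77 = 0.766.
Mode > mean: the posterior has a left tail.

MAP estimate = 0.773, posterior mean = 0.766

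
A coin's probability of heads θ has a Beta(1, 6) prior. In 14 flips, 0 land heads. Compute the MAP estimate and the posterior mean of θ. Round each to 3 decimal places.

Posterior: Beta(1+0, 6+14) = Beta(1, 20).
Since α = 1 ≤ 1 and β > 1, the Beta density is monotone decreasing on [0,1]; the mode is at 0.
Mean = 1/(1+20) = 0.048.

θ_MAP = 0.000, E[θ|data] = 0.048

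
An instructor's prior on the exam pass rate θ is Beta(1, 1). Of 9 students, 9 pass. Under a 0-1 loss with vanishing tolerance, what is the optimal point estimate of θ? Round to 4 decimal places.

1.0000

Posterior: Beta(1+9, 1+0) = Beta(10, 1).
Since β = 1 ≤ 1 and α > 1, the Beta density is monotone increasing on [0,1]; the mode is at 1.
Mean = 10/(10+1) = 0.9091.
This is the posterior mode — the MAP estimate.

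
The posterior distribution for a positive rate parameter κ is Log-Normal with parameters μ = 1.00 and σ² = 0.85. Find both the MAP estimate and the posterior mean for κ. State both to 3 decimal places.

Mode = exp(μ − σ²) = exp(0.15) = 1.162.
Mean = exp(μ + σ²/2) = exp(1.425) = 4.158.
The mean is pulled above the mode by the posterior's right skew.

κ_MAP = 1.162, E[κ|data] = 4.158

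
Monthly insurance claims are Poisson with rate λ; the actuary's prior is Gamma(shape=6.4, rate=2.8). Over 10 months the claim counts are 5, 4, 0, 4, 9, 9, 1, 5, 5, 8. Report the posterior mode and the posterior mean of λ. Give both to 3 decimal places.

Σ counts = 50. Posterior: Gamma(shape = 6.4+50 = 56.4, rate = 2.8+10 = 12.8).
Mode = (α−1)/β = 55.4/12.8 = 4.328.
Mean = α/β = 56.4/12.8 = 4.406.

MAP: 4.328. Posterior mean: 4.406.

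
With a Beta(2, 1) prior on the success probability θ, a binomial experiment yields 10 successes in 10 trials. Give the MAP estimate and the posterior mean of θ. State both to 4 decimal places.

Posterior: Beta(2+10, 1+0) = Beta(12, 1).
Since β = 1 ≤ 1 and α > 1, the Beta density is monotone increasing on [0,1]; the mode is at 1.
Mean = 12/(12+1) = 0.9231.

MAP: 1.0000. Posterior mean: 0.9231.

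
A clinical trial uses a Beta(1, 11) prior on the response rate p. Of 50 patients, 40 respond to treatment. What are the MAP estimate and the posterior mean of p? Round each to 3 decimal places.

MAP = 0.667, posterior mean = 0.661

Posterior: Beta(1+40, 11+10) = Beta(41, 21).
Mode = (41−1)/(41+21−2) = 40/60 = 0.667.
Mean = 41/(41+21) = 41/62 = 0.661.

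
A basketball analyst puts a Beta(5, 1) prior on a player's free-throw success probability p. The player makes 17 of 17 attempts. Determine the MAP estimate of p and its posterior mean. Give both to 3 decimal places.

MAP = 1.000; posterior mean = 0.957

Posterior: Beta(5+17, 1+0) = Beta(22, 1).
Since β = 1 ≤ 1 and α > 1, the Beta density is monotone increasing on [0,1]; the mode is at 1.
Mean = 22/(22+1) = 0.957.
The posterior is left-skewed, so the mode exceeds the mean.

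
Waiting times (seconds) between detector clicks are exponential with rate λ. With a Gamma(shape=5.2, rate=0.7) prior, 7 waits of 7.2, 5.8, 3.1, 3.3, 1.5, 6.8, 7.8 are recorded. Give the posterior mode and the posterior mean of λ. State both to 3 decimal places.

Σ times = 35.5. Posterior: Gamma(shape = 5.2+7 = 12.2, rate = 0.7+35.5 = 36.2).
Mode = (α−1)/β = 11.2/36.2 = 0.309.
Mean = α/β = 12.2/36.2 = 0.337.
The mean is pulled above the mode by the posterior's right skew.

MAP: 0.309. Posterior mean: 0.337.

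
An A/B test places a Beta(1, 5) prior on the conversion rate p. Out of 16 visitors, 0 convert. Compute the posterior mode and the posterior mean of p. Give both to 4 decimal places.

posterior mode = 0.0000, posterior mean = 0.0455

Posterior: Beta(1+0, 5+16) = Beta(1, 21).
Since α = 1 ≤ 1 and β > 1, the Beta density is monotone decreasing on [0,1]; the mode is at 0.
Mean = 1/(1+21) = 0.0455.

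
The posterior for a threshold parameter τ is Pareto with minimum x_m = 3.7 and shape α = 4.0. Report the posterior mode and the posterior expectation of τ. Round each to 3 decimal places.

The Pareto density is strictly decreasing on [x_m, ∞), so the mode is x_m = 3.700.
Mean = α·x_m/(α−1) = 4.0·3.7/3.0 = 4.933.

MAP: 3.700. Posterior mean: 4.933.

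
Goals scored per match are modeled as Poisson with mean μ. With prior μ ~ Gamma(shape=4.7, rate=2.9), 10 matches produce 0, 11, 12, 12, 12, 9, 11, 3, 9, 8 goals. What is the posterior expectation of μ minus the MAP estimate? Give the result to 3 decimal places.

0.078

Σ counts = 87. Posterior: Gamma(shape = 4.7+87 = 91.7, rate = 2.9+10 = 12.9).
Mode = (α−1)/β = 90.7/12.9 = 7.031.
Mean = α/β = 91.7/12.9 = 7.109.
Difference = 7.109 − 7.031 = 0.078.
Right-skewed posterior ⇒ mode < mean.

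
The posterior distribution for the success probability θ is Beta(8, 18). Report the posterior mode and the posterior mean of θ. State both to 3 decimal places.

posterior mode = 0.292, posterior mean = 0.308

Mode = (8−1)/(8+18−2) = 7/24 = 0.292.
Mean = 8/(8+18) = 8/26 = 0.308.
The mean is pulled above the mode by the posterior's right skew.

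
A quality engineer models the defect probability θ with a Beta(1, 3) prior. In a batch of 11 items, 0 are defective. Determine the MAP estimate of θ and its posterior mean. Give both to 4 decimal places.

MAP = 0.0000; posterior mean = 0.0667

Posterior: Beta(1+0, 3+11) = Beta(1, 14).
Since α = 1 ≤ 1 and β > 1, the Beta density is monotone decreasing on [0,1]; the mode is at 0.
Mean = 1/(1+14) = 0.0667.
Right-skewed posterior ⇒ mode < mean.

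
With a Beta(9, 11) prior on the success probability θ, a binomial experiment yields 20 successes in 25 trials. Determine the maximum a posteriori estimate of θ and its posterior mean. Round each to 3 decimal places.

Posterior: Beta(9+20, 11+5) = Beta(29, 16).
Mode = (29−1)/(29+16−2) = 28/43 = 0.651.
Mean = 29/(29+16) = 29/45 = 0.644.
Mode > mean: the posterior has a left tail.

MAP: 0.651. Posterior mean: 0.644.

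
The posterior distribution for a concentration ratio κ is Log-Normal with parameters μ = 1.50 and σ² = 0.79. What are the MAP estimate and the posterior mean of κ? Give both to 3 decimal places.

MAP = 2.034; posterior mean = 6.653

Mode = exp(μ − σ²) = exp(0.71) = 2.034.
Mean = exp(μ + σ²/2) = exp(1.895) = 6.653.
Right-skewed posterior ⇒ mode < mean.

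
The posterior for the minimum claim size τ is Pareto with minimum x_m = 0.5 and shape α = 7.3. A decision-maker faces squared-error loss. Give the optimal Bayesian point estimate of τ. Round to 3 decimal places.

0.579

The Pareto density is strictly decreasing on [x_m, ∞), so the mode is x_m = 0.500.
Mean = α·x_m/(α−1) = 7.3·0.5/6.3 = 0.579.
Squared-error loss ⇒ the optimal estimator is the posterior mean.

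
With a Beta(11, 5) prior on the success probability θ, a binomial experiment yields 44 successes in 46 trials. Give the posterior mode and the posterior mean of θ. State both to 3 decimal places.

Posterior: Beta(11+44, 5+2) = Beta(55, 7).
Mode = (55−1)/(55+7−2) = 54/60 = 0.900.
Mean = 55/(55+7) = 55/62 = 0.887.

MAP = 0.900; posterior mean = 0.887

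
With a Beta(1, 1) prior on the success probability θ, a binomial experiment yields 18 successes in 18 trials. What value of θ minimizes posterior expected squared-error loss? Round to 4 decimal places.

Posterior: Beta(1+18, 1+0) = Beta(19, 1).
Since β = 1 ≤ 1 and α > 1, the Beta density is monotone increasing on [0,1]; the mode is at 1.
Mean = 19/(19+1) = 0.9500.
Squared-error loss ⇒ the optimal estimator is the posterior mean.

0.9500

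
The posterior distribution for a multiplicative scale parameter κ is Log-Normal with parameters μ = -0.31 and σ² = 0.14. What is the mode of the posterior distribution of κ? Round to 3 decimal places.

Mode = exp(μ − σ²) = exp(-0.45) = 0.638.
Mean = exp(μ + σ²/2) = exp(-0.240) = 0.787.
This is the posterior mode — the MAP estimate.

0.638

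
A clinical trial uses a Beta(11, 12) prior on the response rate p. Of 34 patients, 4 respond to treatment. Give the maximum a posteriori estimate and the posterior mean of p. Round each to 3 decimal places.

Posterior: Beta(11+4, 12+30) = Beta(15, 42).
Mode = (15−1)/(15+42−2) = 14/55 = 0.255.
Mean = 15/(15+42) = 15/57 = 0.263.
The mean is pulled above the mode by the posterior's right skew.

MAP: 0.255. Posterior mean: 0.263.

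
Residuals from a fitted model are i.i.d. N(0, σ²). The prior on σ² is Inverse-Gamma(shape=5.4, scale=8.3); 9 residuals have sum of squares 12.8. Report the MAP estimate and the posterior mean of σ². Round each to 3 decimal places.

Posterior: Inverse-Gamma(shape = 5.4+9/2 = 9.9, scale = 8.3+12.8/2 = 14.7).
Mode = β/(α+1) = 14.7/10.9 = 1.349.
Mean = β/(α−1) = 14.7/8.9 = 1.652.

σ²_MAP = 1.349, E[σ²|data] = 1.652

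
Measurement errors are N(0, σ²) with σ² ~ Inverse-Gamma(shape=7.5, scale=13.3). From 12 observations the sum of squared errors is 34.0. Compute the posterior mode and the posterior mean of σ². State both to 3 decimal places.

posterior mode = 2.090, posterior mean = 2.424

Posterior: Inverse-Gamma(shape = 7.5+12/2 = 13.5, scale = 13.3+34.0/2 = 30.3).
Mode = β/(α+1) = 30.3/14.5 = 2.090.
Mean = β/(α−1) = 30.3/12.5 = 2.424.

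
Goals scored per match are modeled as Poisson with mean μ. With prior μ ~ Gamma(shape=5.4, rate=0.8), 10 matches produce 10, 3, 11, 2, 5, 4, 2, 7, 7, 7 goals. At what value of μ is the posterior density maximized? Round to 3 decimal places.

Σ counts = 58. Posterior: Gamma(shape = 5.4+58 = 63.4, rate = 0.8+10 = 10.8).
Mode = (α−1)/β = 62.4/10.8 = 5.778.
Mean = α/β = 63.4/10.8 = 5.870.
This is the posterior mode — the MAP estimate.

5.778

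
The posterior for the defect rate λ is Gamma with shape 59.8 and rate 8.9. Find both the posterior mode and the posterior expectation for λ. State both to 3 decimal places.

Mode = (α−1)/β = 58.8/8.9 = 6.607.
Mean = α/β = 59.8/8.9 = 6.719.
The posterior is right-skewed, so the mean exceeds the mode.

posterior mode = 6.607, posterior expectation = 6.719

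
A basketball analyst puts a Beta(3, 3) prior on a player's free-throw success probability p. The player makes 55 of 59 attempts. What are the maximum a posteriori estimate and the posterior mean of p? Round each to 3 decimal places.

MAP = 0.905; posterior mean = 0.892

Posterior: Beta(3+55, 3+4) = Beta(58, 7).
Mode = (58−1)/(58+7−2) = 57/63 = 0.905.
Mean = 58/(58+7) = 58/65 = 0.892.
Mode > mean: the posterior has a left tail.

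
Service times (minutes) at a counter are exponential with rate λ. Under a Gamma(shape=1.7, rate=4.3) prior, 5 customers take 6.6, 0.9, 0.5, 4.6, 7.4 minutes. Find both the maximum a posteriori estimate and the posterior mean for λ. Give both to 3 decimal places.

Σ times = 20.0. Posterior: Gamma(shape = 1.7+5 = 6.7, rate = 4.3+20.0 = 24.3).
Mode = (α−1)/β = 5.7/24.3 = 0.235.
Mean = α/β = 6.7/24.3 = 0.276.

MAP = 0.235, posterior mean = 0.276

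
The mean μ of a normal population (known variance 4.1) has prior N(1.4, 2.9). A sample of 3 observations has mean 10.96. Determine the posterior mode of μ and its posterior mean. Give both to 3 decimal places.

MAP: 7.898. Posterior mean: 7.898.

Posterior for μ is Normal. Precision-weighted mean: (1/2.9·1.4 + 3/4.1·10.96) / (1/2.9 + 3/4.1) = 7.898.
A Normal posterior is symmetric, so mode = mean.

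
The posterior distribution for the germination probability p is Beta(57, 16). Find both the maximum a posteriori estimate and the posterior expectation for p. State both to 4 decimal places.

MAP: 0.7887. Posterior mean: 0.7808.

Mode = (57−1)/(57+16−2) = 56/71 = 0.7887.
Mean = 57/(57+16) = 57/73 = 0.7808.
The mean is pulled below the mode by the posterior's left skew.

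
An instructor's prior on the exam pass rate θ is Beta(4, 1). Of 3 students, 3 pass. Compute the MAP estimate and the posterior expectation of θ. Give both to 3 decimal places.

Posterior: Beta(4+3, 1+0) = Beta(7, 1).
Since β = 1 ≤ 1 and α > 1, the Beta density is monotone increasing on [0,1]; the mode is at 1.
Mean = 7/(7+1) = 0.875.

MAP = 1.000, posterior mean = 0.875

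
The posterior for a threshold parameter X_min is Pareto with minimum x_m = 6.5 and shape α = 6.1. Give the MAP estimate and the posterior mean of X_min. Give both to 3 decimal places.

The Pareto density is strictly decreasing on [x_m, ∞), so the mode is x_m = 6.500.
Mean = α·x_m/(α−1) = 6.1·6.5/5.1 = 7.775.

MAP estimate = 6.500, posterior mean = 7.775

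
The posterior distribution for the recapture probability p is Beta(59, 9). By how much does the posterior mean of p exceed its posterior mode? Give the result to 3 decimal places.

Mode = (59−1)/(59+9−2) = 58/66 = 0.879.
Mean = 59/(59+9) = 59/68 = 0.868.
Difference = 0.868 − 0.879 = -0.011.

-0.011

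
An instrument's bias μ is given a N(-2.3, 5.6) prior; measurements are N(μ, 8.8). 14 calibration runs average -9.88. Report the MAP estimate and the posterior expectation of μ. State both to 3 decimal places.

Posterior for μ is Normal. Precision-weighted mean: (1/5.6·-2.3 + 14/8.8·-9.88) / (1/5.6 + 14/8.8) = -9.115.
A Normal posterior is symmetric, so mode = mean.

MAP = -9.115, posterior mean = -9.115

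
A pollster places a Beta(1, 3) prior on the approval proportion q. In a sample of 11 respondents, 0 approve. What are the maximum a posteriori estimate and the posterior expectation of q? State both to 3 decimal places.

maximum a posteriori estimate = 0.000, posterior expectation = 0.067

Posterior: Beta(1+0, 3+11) = Beta(1, 14).
Since α = 1 ≤ 1 and β > 1, the Beta density is monotone decreasing on [0,1]; the mode is at 0.
Mean = 1/(1+14) = 0.067.
Right-skewed posterior ⇒ mode < mean.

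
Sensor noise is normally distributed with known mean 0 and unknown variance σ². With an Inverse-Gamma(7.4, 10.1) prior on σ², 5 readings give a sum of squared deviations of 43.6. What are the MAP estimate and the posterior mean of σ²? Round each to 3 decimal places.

MAP: 2.927. Posterior mean: 3.584.

Posterior: Inverse-Gamma(shape = 7.4+5/2 = 9.9, scale = 10.1+43.6/2 = 31.9).
Mode = β/(α+1) = 31.9/10.9 = 2.927.
Mean = β/(α−1) = 31.9/8.9 = 3.584.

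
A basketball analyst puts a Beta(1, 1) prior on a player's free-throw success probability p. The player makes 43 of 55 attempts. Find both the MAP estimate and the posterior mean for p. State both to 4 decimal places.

MAP estimate = 0.7818, posterior mean = 0.7719

Posterior: Beta(1+43, 1+12) = Beta(44, 13).
Mode = (44−1)/(44+13−2) = 43/55 = 0.7818.
Mean = 44/(44+13) = 44/57 = 0.7719.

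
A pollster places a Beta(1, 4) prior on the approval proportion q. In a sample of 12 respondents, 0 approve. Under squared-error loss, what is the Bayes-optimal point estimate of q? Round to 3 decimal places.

0.059

Posterior: Beta(1+0, 4+12) = Beta(1, 16).
Since α = 1 ≤ 1 and β > 1, the Beta density is monotone decreasing on [0,1]; the mode is at 0.
Mean = 1/(1+16) = 0.059.
Squared-error loss ⇒ the optimal estimator is the posterior mean.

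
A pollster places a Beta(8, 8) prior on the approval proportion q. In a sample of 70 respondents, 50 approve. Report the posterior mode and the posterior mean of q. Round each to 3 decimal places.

Posterior: Beta(8+50, 8+20) = Beta(58, 28).
Mode = (58−1)/(58+28−2) = 57/84 = 0.679.
Mean = 58/(58+28) = 58/86 = 0.674.

q_MAP = 0.679, E[q|data] = 0.674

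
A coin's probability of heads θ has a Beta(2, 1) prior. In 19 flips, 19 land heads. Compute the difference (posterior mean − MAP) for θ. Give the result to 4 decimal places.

-0.0455

Posterior: Beta(2+19, 1+0) = Beta(21, 1).
Since β = 1 ≤ 1 and α > 1, the Beta density is monotone increasing on [0,1]; the mode is at 1.
Mean = 21/(21+1) = 0.9545.
Difference = 0.9545 − 1.0000 = -0.0455.
Mode > mean: the posterior has a left tail.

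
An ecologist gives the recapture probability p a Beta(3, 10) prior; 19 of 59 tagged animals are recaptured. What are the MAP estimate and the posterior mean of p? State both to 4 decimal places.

Posterior: Beta(3+19, 10+40) = Beta(22, 50).
Mode = (22−1)/(22+50−2) = 21/70 = 0.3000.
Mean = 22/(22+50) = 22/72 = 0.3056.

MAP: 0.3000. Posterior mean: 0.3056.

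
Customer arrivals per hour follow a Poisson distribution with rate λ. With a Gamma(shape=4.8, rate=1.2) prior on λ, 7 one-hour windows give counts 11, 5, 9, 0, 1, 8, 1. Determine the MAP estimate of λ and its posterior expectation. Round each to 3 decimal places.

Σ counts = 35. Posterior: Gamma(shape = 4.8+35 = 39.8, rate = 1.2+7 = 8.2).
Mode = (α−1)/β = 38.8/8.2 = 4.732.
Mean = α/β = 39.8/8.2 = 4.854.
The posterior is right-skewed, so the mean exceeds the mode.

MAP = 4.732, posterior mean = 4.854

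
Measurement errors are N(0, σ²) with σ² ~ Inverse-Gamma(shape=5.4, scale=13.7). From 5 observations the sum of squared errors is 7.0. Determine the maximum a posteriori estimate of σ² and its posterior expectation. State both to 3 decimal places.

Posterior: Inverse-Gamma(shape = 5.4+5/2 = 7.9, scale = 13.7+7.0/2 = 17.2).
Mode = β/(α+1) = 17.2/8.9 = 1.933.
Mean = β/(α−1) = 17.2/6.9 = 2.493.
Right-skewed posterior ⇒ mode < mean.

σ²_MAP = 1.933, E[σ²|data] = 2.493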